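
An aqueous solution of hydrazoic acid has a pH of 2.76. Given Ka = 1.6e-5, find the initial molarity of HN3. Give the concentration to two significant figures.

[H+] = 10^(-2.76) = 1.74 × 10^-3 M = x
Ka = x²/(C₀ − x) ⇒ C₀ = x + x²/Ka
C₀ = 1.74 × 10^-3 + (1.74 × 10^-3)²/(1.6 × 10^-5) = 1.91 × 10^-1 M

C₀ = 1.9 × 10^-1 M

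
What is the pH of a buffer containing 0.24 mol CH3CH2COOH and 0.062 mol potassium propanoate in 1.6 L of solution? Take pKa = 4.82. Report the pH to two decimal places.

Using pH = pKa + log([base]/[acid]) with [base]/[acid] = 0.062/0.24:
pH = 4.82 + (-0.588) = 4.23

pH = 4.23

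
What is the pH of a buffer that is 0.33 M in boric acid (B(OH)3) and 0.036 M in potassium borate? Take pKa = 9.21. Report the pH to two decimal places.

pH = pKa + log([A⁻]/[HA]) = 9.21 + log(0.036/0.33)
pH = 9.21 + (-0.962) = 8.25

pH = 8.25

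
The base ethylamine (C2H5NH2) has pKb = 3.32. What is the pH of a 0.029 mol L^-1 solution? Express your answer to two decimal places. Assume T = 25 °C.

C2H5NH2 + H2O ⇌ C2H5NH3+ + OH-
Kb = 10^(−3.32) = 4.79 × 10^-4
From the ICE table, Kb = [OH-]²/(0.029 − [OH-]) = 4.79 × 10^-4.
The 5% rule fails; solving [OH-]² + Kb·[OH-] − Kb·C₀ = 0 exactly:
[OH-] = [−0.000479 + √(0.000479² + 5.56e-05)]/2 = 3.50 × 10^-3 M
pOH = −log(3.50 × 10^-3) = 2.46; pH = 14.00 − 2.46 = 11.54

pH = 11.54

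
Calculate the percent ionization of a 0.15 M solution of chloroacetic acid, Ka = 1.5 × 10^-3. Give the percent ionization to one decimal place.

ClCH2COOH ⇌ ClCH2COO- + H+; let x = [H+] at equilibrium.
Solve x² + 0.0015x − 0.000225 = 0 → x = 1.43 × 10^-2 M
% ionization = x/C₀ × 100% = 1.43 × 10^-2/0.15 × 100% = 9.5%

9.5%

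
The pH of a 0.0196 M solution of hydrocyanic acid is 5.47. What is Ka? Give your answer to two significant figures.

Ka = 5.9 × 10^-10

[H+] = 10^(-5.47) = 3.39 × 10^-6 M
At equilibrium [HA] = 0.0196 − 3.39 × 10^-6 = 1.96 × 10^-2 M
Ka = [H+][A-]/[HA] = (3.39 × 10^-6)² / 1.96 × 10^-2 = 5.9 × 10^-10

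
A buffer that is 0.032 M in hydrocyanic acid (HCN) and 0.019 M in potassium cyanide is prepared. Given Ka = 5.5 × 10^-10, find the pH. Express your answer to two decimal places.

pH = 9.03

pKa = −log(5.5 × 10^-10) = 9.260
Using pH = pKa + log([base]/[acid]) with [base]/[acid] = 0.019/0.032:
pH = 9.260 + (-0.226) = 9.03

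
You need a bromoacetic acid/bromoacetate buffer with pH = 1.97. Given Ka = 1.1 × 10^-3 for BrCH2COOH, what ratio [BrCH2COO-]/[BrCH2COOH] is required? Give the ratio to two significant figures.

pKa = -log(1.1 × 10^-3) = 2.959
pH = pKa + log(r) ⇒ log(r) = 1.97 − 2.959 = -0.989
r = [BrCH2COO-]/[BrCH2COOH] = 10^(-0.989) = 0.103

ratio = 0.10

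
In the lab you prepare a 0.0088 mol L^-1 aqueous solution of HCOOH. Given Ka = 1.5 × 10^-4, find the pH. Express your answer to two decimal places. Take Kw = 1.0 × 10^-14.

HCOOH ⇌ HCOO- + H+
From the ICE table, Ka = x²/(0.0088 − x) = 1.5 × 10^-4.
Here C₀/Ka ≈ 58.7, so the small-x approximation fails. Use the quadratic:
x = [−0.00015 + √(0.00015² + 5.28e-06)]/2 = 1.08 × 10^-3 M
pH = −log[H+] = −log(1.08 × 10^-3) = 2.97

pH = 2.97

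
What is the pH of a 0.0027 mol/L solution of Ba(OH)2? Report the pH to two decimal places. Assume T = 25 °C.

pH = 11.73

Ba(OH)2 is a strong base (each formula unit releases 2 OH-); [OH-] = 0.0054 M.
pOH = -log(0.0054) = 2.27
pH = 14.00 - 2.27 = 11.73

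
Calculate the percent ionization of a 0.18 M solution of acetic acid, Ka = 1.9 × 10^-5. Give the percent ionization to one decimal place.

1.0%

CH3COOH ⇌ CH3COO- + H+; let x = [H+] at equilibrium.
x ≈ √(Ka·C₀) = √(1.9 × 10^-5 × 0.18) = 1.85 × 10^-3 M
Fraction ionized = 1.85 × 10^-3 / 0.18 = 0.0103 → 1.0%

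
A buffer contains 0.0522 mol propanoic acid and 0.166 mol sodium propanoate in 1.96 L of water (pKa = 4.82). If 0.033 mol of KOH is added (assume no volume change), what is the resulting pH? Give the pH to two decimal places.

After neutralization: n(CH3CH2COOH) = 0.0192 mol, n(CH3CH2COO-) = 0.199 mol.
pH = pKa + log([A⁻]/[HA]) = 4.82 + log(0.199/0.0192) = 4.82 +1.016

pH = 5.84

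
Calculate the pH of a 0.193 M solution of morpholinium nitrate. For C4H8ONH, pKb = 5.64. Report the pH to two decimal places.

pH = 4.54

C4H8ONH2+ is the conjugate acid of the weak base C4H8ONH.
Kb = 10^(−5.64) = 2.29 × 10^-6
Ka = Kw/Kb = 1.0×10^-14 / 2.29 × 10^-6 = 4.37 × 10^-9
Ka = x²/(0.193 − x) = 4.37 × 10^-9
Assume x ≪ 0.193: x ≈ √(4.37 × 10^-9 × 0.193) = 2.90 × 10^-5 M
Check: 0.015% ionized — well under 5%, approximation valid.
pH = −log(2.90 × 10^-5) = 4.54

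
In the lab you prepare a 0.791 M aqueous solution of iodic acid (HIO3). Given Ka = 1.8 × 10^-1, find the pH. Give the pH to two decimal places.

HIO3 ⇌ IO3- + H+
From the ICE table, Ka = x²/(0.791 − x) = 1.8 × 10^-1.
Here C₀/Ka ≈ 4.39, so the small-x approximation fails. Use the quadratic:
x = (−Ka + √(Ka² + 4·Ka·C₀))/2 = 2.98 × 10^-1 M
pH = −log[H+] = −log(2.98 × 10^-1) = 0.53

pH = 0.53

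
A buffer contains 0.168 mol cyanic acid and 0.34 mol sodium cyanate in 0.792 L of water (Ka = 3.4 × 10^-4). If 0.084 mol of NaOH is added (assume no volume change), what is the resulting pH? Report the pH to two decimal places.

pH = 4.17

OH- converts HOCN to OCN-: HOCN → 0.084 mol, OCN- → 0.424 mol.
pKa = −log(3.4 × 10^-4) = 3.469
pH = pKa + log(n_OCN-/n_HOCN) = 3.469 + log(0.424/0.084) = 3.469 + (+0.703)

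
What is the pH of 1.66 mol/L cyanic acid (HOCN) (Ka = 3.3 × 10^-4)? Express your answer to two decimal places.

pH = 1.63

HOCN ⇌ OCN- + H+
Ka = [H+]²/(1.66 − [H+]) = 3.3 × 10^-4
Neglecting [H+] in the denominator: [H+] = √(3.3 × 10^-4 × 1.66) = 2.34 × 10^-2 M
pH = −log[H+] = −log(2.34 × 10^-2) = 1.63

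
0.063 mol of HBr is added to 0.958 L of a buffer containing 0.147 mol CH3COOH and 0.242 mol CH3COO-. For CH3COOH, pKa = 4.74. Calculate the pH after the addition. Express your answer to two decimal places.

Added H+ converts CH3COO- to CH3COOH: CH3COOH → 0.21 mol, CH3COO- → 0.179 mol.
pH = pKa + log(n_CH3COO-/n_CH3COOH) = 4.74 + log(0.179/0.21) = 4.74 + (-0.069)

pH = 4.67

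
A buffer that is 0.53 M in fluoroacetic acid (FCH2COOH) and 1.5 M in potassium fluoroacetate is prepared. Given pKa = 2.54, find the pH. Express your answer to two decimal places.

pH = pKa + log([A⁻]/[HA]) = 2.54 + log(1.5/0.53)
pH = 2.54 + (+0.452) = 2.99

pH = 2.99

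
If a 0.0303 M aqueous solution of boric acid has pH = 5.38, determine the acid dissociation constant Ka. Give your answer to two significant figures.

Ka = 5.7 × 10^-10

[H+] = 10^(-5.38) = 4.17 × 10^-6 M
At equilibrium [HA] = 0.0303 − 4.17 × 10^-6 = 3.03 × 10^-2 M
Ka = [H+][A-]/[HA] = (4.17 × 10^-6)² / 3.03 × 10^-2 = 5.7 × 10^-10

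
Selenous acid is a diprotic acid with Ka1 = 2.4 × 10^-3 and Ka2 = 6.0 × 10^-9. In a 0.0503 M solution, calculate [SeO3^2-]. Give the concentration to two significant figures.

6.0 × 10^-9 M

First ionization gives [H+] ≈ [HSeO3-] = 9.85 × 10^-3 M.
Second step: Ka2 = [H+][SeO3^2-]/[HSeO3-] ≈ [SeO3^2-] (since [H+] ≈ [HSeO3-]).
So [SeO3^2-] ≈ Ka2.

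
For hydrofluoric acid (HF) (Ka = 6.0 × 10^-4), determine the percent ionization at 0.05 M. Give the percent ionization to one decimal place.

10.4%

HF ⇌ F- + H+; let x = [H+] at equilibrium.
Solve x² + 0.0006x − 3e-05 = 0 → x = 5.19 × 10^-3 M
Fraction ionized = 5.19 × 10^-3 / 0.05 = 0.1038 → 10.4%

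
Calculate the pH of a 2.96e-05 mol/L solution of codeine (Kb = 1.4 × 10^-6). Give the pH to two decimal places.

C18H21NO3 + H2O ⇌ C18H22NO3+ + OH-
Let x = [OH-] at equilibrium. Kb = x²/(2.96e-05 − x).
The 5% rule fails; solving x² + Kb·x − Kb·C₀ = 0 exactly:
x = [−1.4e-06 + √(1.4e-06² + 1.66e-10)]/2 = 5.78 × 10^-6 M
pOH = −log(5.78 × 10^-6) = 5.24; pH = 14.00 − 5.24 = 8.76

pH = 8.76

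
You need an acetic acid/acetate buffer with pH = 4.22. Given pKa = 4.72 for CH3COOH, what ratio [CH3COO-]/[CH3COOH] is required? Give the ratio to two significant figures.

ratio = 0.32

pH = pKa + log(r) ⇒ log(r) = 4.22 − 4.72 = -0.50
r = [CH3COO-]/[CH3COOH] = 10^(-0.50) = 0.316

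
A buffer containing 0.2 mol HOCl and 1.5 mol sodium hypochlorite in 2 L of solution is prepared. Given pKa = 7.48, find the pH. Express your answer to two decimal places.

pH = 8.36

Henderson–Hasselbalch: pH = pKa + log([OCl-]/[HOCl]) = 7.48 + log(1.5/0.2)
pH = 7.48 + (+0.875) = 8.36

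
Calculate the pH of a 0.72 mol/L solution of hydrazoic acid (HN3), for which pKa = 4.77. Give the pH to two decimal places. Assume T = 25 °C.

pH = 2.46

HN3 ⇌ N3- + H+
Ka = 10^(−4.77) = 1.70 × 10^-5
From the ICE table, Ka = x²/(0.72 − x) = 1.70 × 10^-5.
Assume x ≪ 0.72: x ≈ √(1.70 × 10^-5 × 0.72) = 3.50 × 10^-3 M
(x/C₀ = 0.49% < 5%, so the approximation holds.)
pH = −log(3.50 × 10^-3) = 2.46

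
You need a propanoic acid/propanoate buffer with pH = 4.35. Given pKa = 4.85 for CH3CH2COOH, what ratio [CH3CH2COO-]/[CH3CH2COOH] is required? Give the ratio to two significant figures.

ratio = 0.32

pH = pKa + log(r) ⇒ log(r) = 4.35 − 4.85 = -0.50
r = [CH3CH2COO-]/[CH3CH2COOH] = 10^(-0.50) = 0.316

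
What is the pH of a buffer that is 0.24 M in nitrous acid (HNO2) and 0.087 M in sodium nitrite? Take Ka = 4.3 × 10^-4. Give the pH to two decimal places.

pH = 2.93

pKa = −log(4.3 × 10^-4) = 3.367
Henderson–Hasselbalch: pH = pKa + log([NO2-]/[HNO2]) = 3.367 + log(0.087/0.24)
pH = 3.367 + (-0.441) = 2.93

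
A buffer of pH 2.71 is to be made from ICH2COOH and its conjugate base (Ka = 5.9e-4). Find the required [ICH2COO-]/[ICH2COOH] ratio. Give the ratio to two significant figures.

ratio = 0.30

pKa = -log(5.9 × 10^-4) = 3.229
pH = pKa + log(r) ⇒ log(r) = 2.71 − 3.229 = -0.519
r = [ICH2COO-]/[ICH2COOH] = 10^(-0.519) = 0.303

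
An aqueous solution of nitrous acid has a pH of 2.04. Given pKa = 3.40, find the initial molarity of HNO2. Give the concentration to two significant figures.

C₀ = 2.2 × 10^-1 M

[H+] = 10^(-2.04) = 9.12 × 10^-3 M = x
Ka = 10^(−3.40) = 3.98 × 10^-4
Ka = x²/(C₀ − x) ⇒ C₀ = x + x²/Ka
C₀ = 9.12 × 10^-3 + (9.12 × 10^-3)²/(3.98 × 10^-4) = 2.18 × 10^-1 M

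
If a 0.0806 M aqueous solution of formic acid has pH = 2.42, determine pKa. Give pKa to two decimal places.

[H+] = 10^(-2.42) = 3.80 × 10^-3 M
At equilibrium [HA] = 0.0806 − 3.80 × 10^-3 = 7.68 × 10^-2 M
Ka = [H+][A-]/[HA] = (3.80 × 10^-3)² / 7.68 × 10^-2 = 1.88 × 10^-4
pKa = -log(1.88 × 10^-4) = 3.73

pKa = 3.73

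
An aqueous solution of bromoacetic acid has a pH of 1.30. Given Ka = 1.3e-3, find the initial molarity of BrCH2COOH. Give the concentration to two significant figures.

C₀ = 2.0 M

[H+] = 10^(-1.30) = 5.01 × 10^-2 M = x
Ka = x²/(C₀ − x) ⇒ C₀ = x + x²/Ka
C₀ = 5.01 × 10^-2 + (5.01 × 10^-2)²/(1.3 × 10^-3) = 1.98 M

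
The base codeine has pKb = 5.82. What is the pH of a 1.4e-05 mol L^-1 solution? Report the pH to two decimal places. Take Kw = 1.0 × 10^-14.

C18H21NO3 + H2O ⇌ C18H22NO3+ + OH-
Kb = 10^(−5.82) = 1.51 × 10^-6
Let x = [OH-] at equilibrium. Kb = x²/(1.4e-05 − x).
x is not negligible relative to C₀; solve x² + 1.51e-06·x − 2.11e-11 = 0.
x = (−Kb + √(Kb² + 4·Kb·C₀))/2 = 3.90 × 10^-6 M
pOH = −log(3.90 × 10^-6) = 5.41; pH = 14.00 − 5.41 = 8.59

pH = 8.59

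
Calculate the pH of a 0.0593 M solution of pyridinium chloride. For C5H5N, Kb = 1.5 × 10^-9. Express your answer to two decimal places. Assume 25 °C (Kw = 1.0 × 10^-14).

C5H5NH+ is the conjugate acid of the weak base C5H5N.
Ka = Kw/Kb = 1.0×10^-14 / 1.5 × 10^-9 = 6.67 × 10^-6
Ka = x²/(0.0593 − x) = 6.67 × 10^-6
Since Ka ≪ C₀, x ≈ √(Ka·C₀) = 6.29 × 10^-4 M.
pH = −log(6.29 × 10^-4) = 3.20

pH = 3.20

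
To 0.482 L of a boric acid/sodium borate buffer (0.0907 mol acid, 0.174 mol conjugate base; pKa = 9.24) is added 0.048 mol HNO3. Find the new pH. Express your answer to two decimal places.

pH = 9.20

Added H+ converts B(OH)4- to B(OH)3: B(OH)3 → 0.139 mol, B(OH)4- → 0.126 mol.
Henderson–Hasselbalch with mole ratio 0.126/0.139: pH = 9.24 + (-0.043)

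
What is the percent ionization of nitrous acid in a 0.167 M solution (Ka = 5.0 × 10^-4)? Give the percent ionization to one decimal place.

HNO2 ⇌ NO2- + H+; let x = [H+] at equilibrium.
Solve x² + 0.0005x − 8.35e-05 = 0 → x = 8.89 × 10^-3 M
% ionization = x/C₀ × 100% = 8.89 × 10^-3/0.167 × 100% = 5.3%

5.3%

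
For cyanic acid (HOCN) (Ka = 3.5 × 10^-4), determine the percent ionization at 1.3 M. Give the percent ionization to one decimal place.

1.6%

HOCN ⇌ OCN- + H+; let x = [H+] at equilibrium.
x ≈ √(Ka·C₀) = √(3.5 × 10^-4 × 1.3) = 2.13 × 10^-2 M
% ionization = x/C₀ × 100% = 2.13 × 10^-2/1.3 × 100% = 1.6%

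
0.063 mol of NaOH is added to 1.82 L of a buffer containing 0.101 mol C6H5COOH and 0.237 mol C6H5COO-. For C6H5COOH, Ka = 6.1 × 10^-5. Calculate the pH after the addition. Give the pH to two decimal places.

pH = 5.11

After neutralization: n(C6H5COOH) = 0.038 mol, n(C6H5COO-) = 0.3 mol.
pKa = −log(6.1 × 10^-5) = 4.215
pH = pKa + log([A⁻]/[HA]) = 4.215 + log(0.3/0.038) = 4.215 +0.897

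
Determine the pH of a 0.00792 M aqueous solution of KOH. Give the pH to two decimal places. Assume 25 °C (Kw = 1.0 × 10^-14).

pH = 11.90

KOH is a strong base; [OH-] = 0.00792 M.
pOH = -log(0.00792) = 2.10
pH = 14.00 - 2.10 = 11.90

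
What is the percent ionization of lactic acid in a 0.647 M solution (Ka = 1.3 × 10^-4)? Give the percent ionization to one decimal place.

1.4%

CH3CH(OH)COOH ⇌ CH3CH(OH)COO- + H+; let x = [H+] at equilibrium.
x ≈ √(Ka·C₀) = √(1.3 × 10^-4 × 0.647) = 9.17 × 10^-3 M
Fraction ionized = 9.17 × 10^-3 / 0.647 = 0.0142 → 1.4%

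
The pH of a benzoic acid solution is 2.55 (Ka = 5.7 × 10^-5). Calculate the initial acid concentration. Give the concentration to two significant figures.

[H+] = 10^(-2.55) = 2.82 × 10^-3 M = x
Ka = x²/(C₀ − x) ⇒ C₀ = x + x²/Ka
C₀ = 2.82 × 10^-3 + (2.82 × 10^-3)²/(5.7 × 10^-5) = 1.42 × 10^-1 M

C₀ = 1.4 × 10^-1 M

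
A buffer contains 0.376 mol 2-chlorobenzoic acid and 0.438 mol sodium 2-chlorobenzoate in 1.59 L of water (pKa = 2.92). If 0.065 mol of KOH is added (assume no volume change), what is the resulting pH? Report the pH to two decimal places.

After neutralization: n(ClC6H4COOH) = 0.311 mol, n(ClC6H4COO-) = 0.503 mol.
pH = pKa + log([A⁻]/[HA]) = 2.92 + log(0.503/0.311) = 2.92 +0.209

pH = 3.13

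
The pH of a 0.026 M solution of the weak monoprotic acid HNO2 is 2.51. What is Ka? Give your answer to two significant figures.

Ka = 4.2 × 10^-4

[H+] = 10^(-2.51) = 3.09 × 10^-3 M
At equilibrium [HA] = 0.026 − 3.09 × 10^-3 = 2.29 × 10^-2 M
Ka = [H+][A-]/[HA] = (3.09 × 10^-3)² / 2.29 × 10^-2 = 4.2 × 10^-4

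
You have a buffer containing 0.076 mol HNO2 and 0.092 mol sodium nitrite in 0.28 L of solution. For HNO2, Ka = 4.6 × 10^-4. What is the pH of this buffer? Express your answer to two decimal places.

pH = 3.42

pKa = −log(4.6 × 10^-4) = 3.337
pH = pKa + log([A⁻]/[HA]) = 3.337 + log(0.092/0.076)
pH = 3.337 + (+0.083) = 3.42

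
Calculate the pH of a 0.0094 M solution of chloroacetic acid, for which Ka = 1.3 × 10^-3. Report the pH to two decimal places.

ClCH2COOH ⇌ ClCH2COO- + H+
Ka = [H+]²/(0.0094 − [H+]) = 1.3 × 10^-3
[H+] is not negligible relative to C₀; solve [H+]² + 0.0013·[H+] − 1.22e-05 = 0.
[H+] = (−Ka + √(Ka² + 4·Ka·C₀))/2 = 2.91 × 10^-3 M
pH = −log(2.91 × 10^-3) = 2.54

pH = 2.54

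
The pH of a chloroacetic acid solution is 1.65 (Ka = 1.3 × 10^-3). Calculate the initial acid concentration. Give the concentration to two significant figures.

[H+] = 10^(-1.65) = 2.24 × 10^-2 M = x
Ka = x²/(C₀ − x) ⇒ C₀ = x + x²/Ka
C₀ = 2.24 × 10^-2 + (2.24 × 10^-2)²/(1.3 × 10^-3) = 4.08 × 10^-1 M

C₀ = 4.1 × 10^-1 M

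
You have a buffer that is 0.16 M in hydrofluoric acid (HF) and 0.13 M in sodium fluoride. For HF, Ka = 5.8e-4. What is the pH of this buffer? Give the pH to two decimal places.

pKa = −log(5.8 × 10^-4) = 3.237
Using pH = pKa + log([base]/[acid]) with [base]/[acid] = 0.13/0.16:
pH = 3.237 + (-0.090) = 3.15

pH = 3.15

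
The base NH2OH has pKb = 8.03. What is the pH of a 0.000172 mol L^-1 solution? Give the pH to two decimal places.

NH2OH + H2O ⇌ NH3OH+ + OH-
Kb = 10^(−8.03) = 9.33 × 10^-9
Let x = [OH-] at equilibrium. Kb = x²/(0.000172 − x).
Since Kb ≪ C₀, x ≈ √(Kb·C₀) = 1.27 × 10^-6 M.
Check: 0.74% ionized — well under 5%, approximation valid.
pOH = 5.90, so pH = 14.00 − pOH = 8.10

pH = 8.10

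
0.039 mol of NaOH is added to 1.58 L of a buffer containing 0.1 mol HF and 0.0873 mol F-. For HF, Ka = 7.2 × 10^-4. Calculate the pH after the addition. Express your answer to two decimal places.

After neutralization: n(HF) = 0.061 mol, n(F-) = 0.126 mol.
pKa = −log(7.2 × 10^-4) = 3.143
Henderson–Hasselbalch with mole ratio 0.126/0.061: pH = 3.143 + (+0.315)

pH = 3.46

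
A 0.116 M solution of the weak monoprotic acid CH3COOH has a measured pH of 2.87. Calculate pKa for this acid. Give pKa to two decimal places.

[H+] = 10^(-2.87) = 1.35 × 10^-3 M
At equilibrium [HA] = 0.116 − 1.35 × 10^-3 = 1.15 × 10^-1 M
Ka = [H+][A-]/[HA] = (1.35 × 10^-3)² / 1.15 × 10^-1 = 1.58 × 10^-5
pKa = -log(1.58 × 10^-5) = 4.80

pKa = 4.80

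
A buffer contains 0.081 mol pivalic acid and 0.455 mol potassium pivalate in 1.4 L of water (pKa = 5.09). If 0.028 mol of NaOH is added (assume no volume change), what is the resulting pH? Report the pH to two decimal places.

pH = 6.05

After neutralization: n((CH3)3CCOOH) = 0.053 mol, n((CH3)3CCOO-) = 0.483 mol.
pH = pKa + log(n_(CH3)3CCOO-/n_(CH3)3CCOOH) = 5.09 + log(0.483/0.053) = 5.09 + (+0.960)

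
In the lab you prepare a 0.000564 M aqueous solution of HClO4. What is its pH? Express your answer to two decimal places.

HClO4 is a strong acid and dissociates completely, so [H+] = 0.000564 M.
pH = -log(0.000564) = 3.25

pH = 3.25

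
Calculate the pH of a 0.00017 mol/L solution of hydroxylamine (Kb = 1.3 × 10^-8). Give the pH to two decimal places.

pH = 8.17

NH2OH + H2O ⇌ NH3OH+ + OH-
Kb = [OH-]²/(0.00017 − [OH-]) = 1.3 × 10^-8
Assume [OH-] ≪ 0.00017: [OH-] ≈ √(1.3 × 10^-8 × 0.00017) = 1.49 × 10^-6 M
([OH-]/C₀ = 0.87% < 5%, so the approximation holds.)
pOH = −log(1.49 × 10^-6) = 5.83; pH = 14.00 − 5.83 = 8.17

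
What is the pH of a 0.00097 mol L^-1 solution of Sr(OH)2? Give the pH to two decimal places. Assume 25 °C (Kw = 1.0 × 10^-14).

pH = 11.29

Sr(OH)2 is a strong base (each formula unit releases 2 OH-); [OH-] = 0.00194 M.
pOH = -log(0.00194) = 2.71
pH = 14.00 - 2.71 = 11.29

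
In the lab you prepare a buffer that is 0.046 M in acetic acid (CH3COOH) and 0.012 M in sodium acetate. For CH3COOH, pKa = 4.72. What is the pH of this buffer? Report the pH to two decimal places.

pH = pKa + log([A⁻]/[HA]) = 4.72 + log(0.012/0.046)
pH = 4.72 + (-0.584) = 4.14

pH = 4.14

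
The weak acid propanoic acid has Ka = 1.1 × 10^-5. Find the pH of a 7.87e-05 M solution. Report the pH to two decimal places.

CH3CH2COOH ⇌ CH3CH2COO- + H+
Let x = [H+] at equilibrium. Ka = x²/(7.87e-05 − x).
Here C₀/Ka ≈ 7.15, so the small-x approximation fails. Use the quadratic:
x = (−Ka + √(Ka² + 4·Ka·C₀))/2 = 2.44 × 10^-5 M
pH = −log(2.44 × 10^-5) = 4.61

pH = 4.61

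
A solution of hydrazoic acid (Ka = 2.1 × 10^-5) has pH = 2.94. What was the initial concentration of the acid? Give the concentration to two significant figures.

C₀ = 6.4 × 10^-2 M

[H+] = 10^(-2.94) = 1.15 × 10^-3 M = x
Ka = x²/(C₀ − x) ⇒ C₀ = x + x²/Ka
C₀ = 1.15 × 10^-3 + (1.15 × 10^-3)²/(2.1 × 10^-5) = 6.41 × 10^-2 M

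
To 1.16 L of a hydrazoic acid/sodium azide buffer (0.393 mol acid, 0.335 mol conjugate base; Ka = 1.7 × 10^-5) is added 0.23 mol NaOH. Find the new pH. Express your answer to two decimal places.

After neutralization: n(HN3) = 0.163 mol, n(N3-) = 0.565 mol.
pKa = −log(1.7 × 10^-5) = 4.770
pH = pKa + log(n_N3-/n_HN3) = 4.770 + log(0.565/0.163) = 4.770 + (+0.540)

pH = 5.31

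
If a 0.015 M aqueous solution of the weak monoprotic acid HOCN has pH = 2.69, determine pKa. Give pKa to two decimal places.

pKa = 3.49

[H+] = 10^(-2.69) = 2.04 × 10^-3 M
At equilibrium [HA] = 0.015 − 2.04 × 10^-3 = 1.30 × 10^-2 M
Ka = [H+][A-]/[HA] = (2.04 × 10^-3)² / 1.30 × 10^-2 = 3.20 × 10^-4
pKa = -log(3.20 × 10^-4) = 3.49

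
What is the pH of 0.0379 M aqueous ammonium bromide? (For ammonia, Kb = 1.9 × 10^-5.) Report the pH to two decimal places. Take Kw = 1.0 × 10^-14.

NH4+ is the conjugate acid of the weak base NH3.
Ka = Kw/Kb = 1.0×10^-14 / 1.9 × 10^-5 = 5.26 × 10^-10
From the ICE table, Ka = [H+]²/(0.0379 − [H+]) = 5.26 × 10^-10.
Since Ka ≪ C₀, [H+] ≈ √(Ka·C₀) = 4.46 × 10^-6 M.
pH = −log(4.46 × 10^-6) = 5.35

pH = 5.35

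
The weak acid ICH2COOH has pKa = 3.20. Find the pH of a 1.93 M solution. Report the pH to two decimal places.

ICH2COOH ⇌ ICH2COO- + H+
Ka = 10^(−3.20) = 6.31 × 10^-4
From the ICE table, Ka = x²/(1.93 − x) = 6.31 × 10^-4.
Assume x ≪ 1.93: x ≈ √(6.31 × 10^-4 × 1.93) = 3.49 × 10^-2 M
Check: 1.8% ionized — well under 5%, approximation valid.
pH = −log[H+] = −log(3.49 × 10^-2) = 1.46

pH = 1.46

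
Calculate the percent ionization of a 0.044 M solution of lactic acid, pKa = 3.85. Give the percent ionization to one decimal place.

5.5%

CH3CH(OH)COOH ⇌ CH3CH(OH)COO- + H+; let x = [H+] at equilibrium.
Ka = 10^(−3.85) = 1.41 × 10^-4
Solve x² + 0.000141x − 6.2e-06 = 0 → x = 2.42 × 10^-3 M
% ionization = x/C₀ × 100% = 2.42 × 10^-3/0.044 × 100% = 5.5%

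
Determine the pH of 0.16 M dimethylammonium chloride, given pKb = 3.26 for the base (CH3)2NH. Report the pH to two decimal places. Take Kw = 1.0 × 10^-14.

(CH3)2NH2+ is the conjugate acid of the weak base (CH3)2NH.
Kb = 10^(−3.26) = 5.50 × 10^-4
Ka = Kw/Kb = 1.0×10^-14 / 5.50 × 10^-4 = 1.82 × 10^-11
Ka = x²/(0.16 − x) = 1.82 × 10^-11
Neglecting x in the denominator: x = √(1.82 × 10^-11 × 0.16) = 1.71 × 10^-6 M
pH = −log[H+] = −log(1.71 × 10^-6) = 5.77

pH = 5.77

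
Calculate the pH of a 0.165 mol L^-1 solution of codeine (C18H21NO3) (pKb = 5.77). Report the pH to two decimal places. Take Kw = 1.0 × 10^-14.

C18H21NO3 + H2O ⇌ C18H22NO3+ + OH-
Kb = 10^(−5.77) = 1.70 × 10^-6
From the ICE table, Kb = [OH-]²/(0.165 − [OH-]) = 1.70 × 10^-6.
Neglecting [OH-] in the denominator: [OH-] = √(1.70 × 10^-6 × 0.165) = 5.30 × 10^-4 M
pOH = −log(5.30 × 10^-4) = 3.28; pH = 14.00 − 3.28 = 10.72

pH = 10.72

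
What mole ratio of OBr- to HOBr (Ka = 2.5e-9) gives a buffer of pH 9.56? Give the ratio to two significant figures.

pKa = -log(2.5 × 10^-9) = 8.602
pH = pKa + log(r) ⇒ log(r) = 9.56 − 8.602 = +0.958
r = [OBr-]/[HOBr] = 10^(+0.958) = 9.08

ratio = 9.1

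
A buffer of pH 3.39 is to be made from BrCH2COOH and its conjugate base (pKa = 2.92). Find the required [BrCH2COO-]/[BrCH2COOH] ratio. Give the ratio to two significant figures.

ratio = 3.0

pH = pKa + log(r) ⇒ log(r) = 3.39 − 2.92 = +0.47
r = [BrCH2COO-]/[BrCH2COOH] = 10^(+0.47) = 2.95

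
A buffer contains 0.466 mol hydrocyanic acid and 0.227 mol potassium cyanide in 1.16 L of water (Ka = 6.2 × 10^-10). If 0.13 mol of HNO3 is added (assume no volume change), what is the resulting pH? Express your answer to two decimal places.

pH = 8.42

Added H+ converts CN- to HCN: HCN → 0.596 mol, CN- → 0.097 mol.
pKa = −log(6.2 × 10^-10) = 9.208
Henderson–Hasselbalch with mole ratio 0.097/0.596: pH = 9.208 + (-0.788)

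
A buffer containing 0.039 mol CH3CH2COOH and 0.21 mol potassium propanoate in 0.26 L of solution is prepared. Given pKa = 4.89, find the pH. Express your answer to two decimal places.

Henderson–Hasselbalch: pH = pKa + log([CH3CH2COO-]/[CH3CH2COOH]) = 4.89 + log(0.21/0.039)
pH = 4.89 + (+0.731) = 5.62

pH = 5.62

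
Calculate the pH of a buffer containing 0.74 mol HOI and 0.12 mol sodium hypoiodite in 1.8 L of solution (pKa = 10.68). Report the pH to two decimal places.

pH = 9.89

Henderson–Hasselbalch: pH = pKa + log([OI-]/[HOI]) = 10.68 + log(0.12/0.74)
pH = 10.68 + (-0.790) = 9.89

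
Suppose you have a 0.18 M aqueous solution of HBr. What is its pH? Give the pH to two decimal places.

HBr is a strong acid and dissociates completely, so [H+] = 0.18 M.
pH = -log(0.18) = 0.74

pH = 0.74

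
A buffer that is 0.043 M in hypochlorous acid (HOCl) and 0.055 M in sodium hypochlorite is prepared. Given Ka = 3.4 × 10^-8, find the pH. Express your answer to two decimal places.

pH = 7.58

pKa = −log(3.4 × 10^-8) = 7.469
Henderson–Hasselbalch: pH = pKa + log([OCl-]/[HOCl]) = 7.469 + log(0.055/0.043)
pH = 7.469 + (+0.107) = 7.58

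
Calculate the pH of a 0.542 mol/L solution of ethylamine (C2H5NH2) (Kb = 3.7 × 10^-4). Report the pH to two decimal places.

pH = 12.15

C2H5NH2 + H2O ⇌ C2H5NH3+ + OH-
Let x = [OH-] at equilibrium. Kb = x²/(0.542 − x).
Since Kb ≪ C₀, x ≈ √(Kb·C₀) = 1.42 × 10^-2 M.
pOH = 1.85, so pH = 14.00 − pOH = 12.15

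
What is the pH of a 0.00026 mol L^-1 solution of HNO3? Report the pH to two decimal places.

pH = 3.59

HNO3 is a strong acid and dissociates completely, so [H+] = 0.00026 M.
pH = -log(0.00026) = 3.59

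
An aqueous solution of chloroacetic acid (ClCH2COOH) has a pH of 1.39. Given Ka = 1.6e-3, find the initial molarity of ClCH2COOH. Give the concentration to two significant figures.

[H+] = 10^(-1.39) = 4.07 × 10^-2 M = x
Ka = x²/(C₀ − x) ⇒ C₀ = x + x²/Ka
C₀ = 4.07 × 10^-2 + (4.07 × 10^-2)²/(1.6 × 10^-3) = 1.08 M

C₀ = 1.1 M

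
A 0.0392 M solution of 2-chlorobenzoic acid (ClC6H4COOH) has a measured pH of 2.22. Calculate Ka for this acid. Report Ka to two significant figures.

Ka = 1.1 × 10^-3

[H+] = 10^(-2.22) = 6.03 × 10^-3 M
At equilibrium [HA] = 0.0392 − 6.03 × 10^-3 = 3.32 × 10^-2 M
Ka = [H+][A-]/[HA] = (6.03 × 10^-3)² / 3.32 × 10^-2 = 1.1 × 10^-3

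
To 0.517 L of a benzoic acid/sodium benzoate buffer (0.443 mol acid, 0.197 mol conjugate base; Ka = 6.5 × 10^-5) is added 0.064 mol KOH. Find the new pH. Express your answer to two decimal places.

pH = 4.03

After neutralization: n(C6H5COOH) = 0.379 mol, n(C6H5COO-) = 0.261 mol.
pKa = −log(6.5 × 10^-5) = 4.187
pH = pKa + log([A⁻]/[HA]) = 4.187 + log(0.261/0.379) = 4.187 -0.162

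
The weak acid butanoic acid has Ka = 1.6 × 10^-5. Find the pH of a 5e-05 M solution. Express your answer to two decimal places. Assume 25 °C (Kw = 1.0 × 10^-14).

CH3(CH2)2COOH ⇌ CH3(CH2)2COO- + H+
Let x = [H+] at equilibrium. Ka = x²/(5e-05 − x).
x is not negligible relative to C₀; solve x² + 1.6e-05·x − 8e-10 = 0.
x = [−1.6e-05 + √(1.6e-05² + 3.2e-09)]/2 = 2.14 × 10^-5 M
pH = −log(2.14 × 10^-5) = 4.67

pH = 4.67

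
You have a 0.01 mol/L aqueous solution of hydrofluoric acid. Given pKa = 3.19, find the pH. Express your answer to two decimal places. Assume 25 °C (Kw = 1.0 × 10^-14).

pH = 2.65

HF ⇌ F- + H+
Ka = 10^(−3.19) = 6.46 × 10^-4
Let x = [H+] at equilibrium. Ka = x²/(0.01 − x).
x is not negligible relative to C₀; solve x² + 0.000646·x − 6.46e-06 = 0.
x = (−Ka + √(Ka² + 4·Ka·C₀))/2 = 2.24 × 10^-3 M
pH = −log[H+] = −log(2.24 × 10^-3) = 2.65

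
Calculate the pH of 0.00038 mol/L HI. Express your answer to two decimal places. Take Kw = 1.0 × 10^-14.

pH = 3.42

HI is a strong acid and dissociates completely, so [H+] = 0.00038 M.
pH = -log(0.00038) = 3.42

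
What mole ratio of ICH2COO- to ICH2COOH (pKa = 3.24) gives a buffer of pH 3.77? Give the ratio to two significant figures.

ratio = 3.4

pH = pKa + log(r) ⇒ log(r) = 3.77 − 3.24 = +0.53
r = [ICH2COO-]/[ICH2COOH] = 10^(+0.53) = 3.39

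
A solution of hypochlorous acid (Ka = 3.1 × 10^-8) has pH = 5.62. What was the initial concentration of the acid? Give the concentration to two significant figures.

C₀ = 1.9 × 10^-4 M

[H+] = 10^(-5.62) = 2.40 × 10^-6 M = x
Ka = x²/(C₀ − x) ⇒ C₀ = x + x²/Ka
C₀ = 2.40 × 10^-6 + (2.40 × 10^-6)²/(3.1 × 10^-8) = 1.88 × 10^-4 M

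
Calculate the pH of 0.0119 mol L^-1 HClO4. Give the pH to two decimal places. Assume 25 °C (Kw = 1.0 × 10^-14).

HClO4 is a strong acid and dissociates completely, so [H+] = 0.0119 M.
pH = -log(0.0119) = 1.92

pH = 1.92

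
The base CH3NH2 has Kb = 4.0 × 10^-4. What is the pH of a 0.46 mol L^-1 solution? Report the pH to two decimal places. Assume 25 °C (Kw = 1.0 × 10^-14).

CH3NH2 + H2O ⇌ CH3NH3+ + OH-
From the ICE table, Kb = [OH-]²/(0.46 − [OH-]) = 4.0 × 10^-4.
Since Kb ≪ C₀, [OH-] ≈ √(Kb·C₀) = 1.36 × 10^-2 M.
pOH = 1.87, so pH = 14.00 − pOH = 12.13

pH = 12.13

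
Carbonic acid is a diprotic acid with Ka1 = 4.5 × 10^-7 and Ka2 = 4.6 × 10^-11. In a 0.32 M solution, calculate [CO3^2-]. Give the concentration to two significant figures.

First ionization gives [H+] ≈ [HCO3-] = 3.79 × 10^-4 M.
Second step: Ka2 = [H+][CO3^2-]/[HCO3-] ≈ [CO3^2-] (since [H+] ≈ [HCO3-]).
So [CO3^2-] ≈ Ka2.

4.6 × 10^-11 M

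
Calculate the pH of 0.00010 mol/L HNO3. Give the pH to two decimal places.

HNO3 is a strong acid and dissociates completely, so [H+] = 0.00010 M.
pH = -log(0.0001) = 4.00

pH = 4.00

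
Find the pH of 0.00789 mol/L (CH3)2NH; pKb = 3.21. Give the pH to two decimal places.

pH = 11.28

(CH3)2NH + H2O ⇌ (CH3)2NH2+ + OH-
Kb = 10^(−3.21) = 6.17 × 10^-4
From the ICE table, Kb = x²/(0.00789 − x) = 6.17 × 10^-4.
x is not negligible relative to C₀; solve x² + 0.000617·x − 4.87e-06 = 0.
x = (−Kb + √(Kb² + 4·Kb·C₀))/2 = 1.92 × 10^-3 M
pOH = 2.72, so pH = 14.00 − pOH = 11.28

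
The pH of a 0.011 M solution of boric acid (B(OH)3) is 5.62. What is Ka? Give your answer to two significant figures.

[H+] = 10^(-5.62) = 2.40 × 10^-6 M
At equilibrium [HA] = 0.011 − 2.40 × 10^-6 = 1.10 × 10^-2 M
Ka = [H+][A-]/[HA] = (2.40 × 10^-6)² / 1.10 × 10^-2 = 5.2 × 10^-10

Ka = 5.2 × 10^-10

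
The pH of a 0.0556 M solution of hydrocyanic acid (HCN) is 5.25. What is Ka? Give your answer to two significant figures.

[H+] = 10^(-5.25) = 5.62 × 10^-6 M
At equilibrium [HA] = 0.0556 − 5.62 × 10^-6 = 5.56 × 10^-2 M
Ka = [H+][A-]/[HA] = (5.62 × 10^-6)² / 5.56 × 10^-2 = 5.7 × 10^-10

Ka = 5.7 × 10^-10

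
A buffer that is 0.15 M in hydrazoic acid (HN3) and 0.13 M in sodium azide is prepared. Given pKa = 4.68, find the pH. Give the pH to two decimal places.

Using pH = pKa + log([base]/[acid]) with [base]/[acid] = 0.13/0.15:
pH = 4.68 + (-0.062) = 4.62

pH = 4.62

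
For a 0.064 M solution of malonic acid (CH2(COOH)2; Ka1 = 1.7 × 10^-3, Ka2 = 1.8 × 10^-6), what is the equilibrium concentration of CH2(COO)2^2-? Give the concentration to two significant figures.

First ionization gives [H+] ≈ [CH2(COOH)COO-] = 9.62 × 10^-3 M.
Second step: Ka2 = [H+][CH2(COO)2^2-]/[CH2(COOH)COO-] ≈ [CH2(COO)2^2-] (since [H+] ≈ [CH2(COOH)COO-]).
So [CH2(COO)2^2-] ≈ Ka2.

1.8 × 10^-6 M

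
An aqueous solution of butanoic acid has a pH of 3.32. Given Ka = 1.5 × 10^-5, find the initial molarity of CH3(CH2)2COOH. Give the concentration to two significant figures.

C₀ = 1.6 × 10^-2 M

[H+] = 10^(-3.32) = 4.79 × 10^-4 M = x
Ka = x²/(C₀ − x) ⇒ C₀ = x + x²/Ka
C₀ = 4.79 × 10^-4 + (4.79 × 10^-4)²/(1.5 × 10^-5) = 1.58 × 10^-2 M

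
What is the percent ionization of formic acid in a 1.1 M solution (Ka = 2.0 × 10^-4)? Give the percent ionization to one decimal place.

1.3%

HCOOH ⇌ HCOO- + H+; let x = [H+] at equilibrium.
x ≈ √(Ka·C₀) = √(2.0 × 10^-4 × 1.1) = 1.48 × 10^-2 M
Fraction ionized = 1.48 × 10^-2 / 1.1 = 0.0135 → 1.3%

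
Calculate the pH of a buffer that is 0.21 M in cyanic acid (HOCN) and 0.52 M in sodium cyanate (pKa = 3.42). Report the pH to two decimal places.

pH = pKa + log([A⁻]/[HA]) = 3.42 + log(0.52/0.21)
pH = 3.42 + (+0.394) = 3.81

pH = 3.81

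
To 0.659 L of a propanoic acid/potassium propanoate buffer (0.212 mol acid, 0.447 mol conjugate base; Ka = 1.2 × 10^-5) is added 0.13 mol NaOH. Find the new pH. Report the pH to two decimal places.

pH = 5.77

After neutralization: n(CH3CH2COOH) = 0.082 mol, n(CH3CH2COO-) = 0.577 mol.
pKa = −log(1.2 × 10^-5) = 4.921
Henderson–Hasselbalch with mole ratio 0.577/0.082: pH = 4.921 + (+0.847)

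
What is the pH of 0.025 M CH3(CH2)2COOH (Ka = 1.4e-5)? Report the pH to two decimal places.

pH = 3.23

CH3(CH2)2COOH ⇌ CH3(CH2)2COO- + H+
From the ICE table, Ka = [H+]²/(0.025 − [H+]) = 1.4 × 10^-5.
Assume [H+] ≪ 0.025: [H+] ≈ √(1.4 × 10^-5 × 0.025) = 5.92 × 10^-4 M
pH = −log(5.92 × 10^-4) = 3.23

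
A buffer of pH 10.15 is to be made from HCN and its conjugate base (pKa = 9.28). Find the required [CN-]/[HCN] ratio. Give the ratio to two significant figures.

pH = pKa + log(r) ⇒ log(r) = 10.15 − 9.28 = +0.87
r = [CN-]/[HCN] = 10^(+0.87) = 7.41

ratio = 7.4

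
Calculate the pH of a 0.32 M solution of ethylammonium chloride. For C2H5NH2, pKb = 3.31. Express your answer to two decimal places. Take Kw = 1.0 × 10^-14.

C2H5NH3+ is the conjugate acid of the weak base C2H5NH2.
Kb = 10^(−3.31) = 4.90 × 10^-4
Ka = Kw/Kb = 1.0×10^-14 / 4.90 × 10^-4 = 2.04 × 10^-11
Ka = [H+]²/(0.32 − [H+]) = 2.04 × 10^-11
Neglecting [H+] in the denominator: [H+] = √(2.04 × 10^-11 × 0.32) = 2.55 × 10^-6 M
pH = −log[H+] = −log(2.55 × 10^-6) = 5.59

pH = 5.59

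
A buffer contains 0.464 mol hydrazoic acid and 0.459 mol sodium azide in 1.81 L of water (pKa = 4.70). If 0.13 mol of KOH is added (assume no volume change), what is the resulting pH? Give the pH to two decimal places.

After neutralization: n(HN3) = 0.334 mol, n(N3-) = 0.589 mol.
Henderson–Hasselbalch with mole ratio 0.589/0.334: pH = 4.70 + (+0.246)

pH = 4.95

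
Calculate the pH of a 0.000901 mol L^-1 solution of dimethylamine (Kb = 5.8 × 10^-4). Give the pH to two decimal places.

(CH3)2NH + H2O ⇌ (CH3)2NH2+ + OH-
From the ICE table, Kb = [OH-]²/(0.000901 − [OH-]) = 5.8 × 10^-4.
[OH-] is not negligible relative to C₀; solve [OH-]² + 0.00058·[OH-] − 5.23e-07 = 0.
[OH-] = (−Kb + √(Kb² + 4·Kb·C₀))/2 = 4.89 × 10^-4 M
pOH = 3.31, so pH = 14.00 − pOH = 10.69

pH = 10.69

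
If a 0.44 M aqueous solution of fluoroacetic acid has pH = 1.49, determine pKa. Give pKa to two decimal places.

pKa = 2.59

[H+] = 10^(-1.49) = 3.24 × 10^-2 M
At equilibrium [HA] = 0.44 − 3.24 × 10^-2 = 4.08 × 10^-1 M
Ka = [H+][A-]/[HA] = (3.24 × 10^-2)² / 4.08 × 10^-1 = 2.57 × 10^-3
pKa = -log(2.57 × 10^-3) = 2.59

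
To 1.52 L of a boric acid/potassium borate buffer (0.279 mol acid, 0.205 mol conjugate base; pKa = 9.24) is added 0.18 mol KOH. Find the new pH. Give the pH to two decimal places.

After neutralization: n(B(OH)3) = 0.099 mol, n(B(OH)4-) = 0.385 mol.
pH = pKa + log([A⁻]/[HA]) = 9.24 + log(0.385/0.099) = 9.24 +0.590

pH = 9.83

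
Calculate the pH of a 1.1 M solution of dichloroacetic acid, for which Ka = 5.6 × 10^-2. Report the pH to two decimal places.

pH = 0.65

Cl2CHCOOH ⇌ Cl2CHCOO- + H+
Ka = [H+]²/(1.1 − [H+]) = 5.6 × 10^-2
Here C₀/Ka ≈ 19.6, so the small-[H+] approximation fails. Use the quadratic:
[H+] = [−0.056 + √(0.056² + 0.246)]/2 = 2.22 × 10^-1 M
pH = −log(2.22 × 10^-1) = 0.65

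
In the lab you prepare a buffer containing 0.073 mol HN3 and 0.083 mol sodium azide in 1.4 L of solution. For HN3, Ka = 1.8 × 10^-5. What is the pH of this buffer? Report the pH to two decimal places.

pH = 4.80

pKa = −log(1.8 × 10^-5) = 4.745
Using pH = pKa + log([base]/[acid]) with [base]/[acid] = 0.083/0.073:
pH = 4.745 + (+0.056) = 4.80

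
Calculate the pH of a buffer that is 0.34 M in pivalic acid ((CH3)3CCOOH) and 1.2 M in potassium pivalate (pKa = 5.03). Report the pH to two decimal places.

pH = 5.58

Henderson–Hasselbalch: pH = pKa + log([(CH3)3CCOO-]/[(CH3)3CCOOH]) = 5.03 + log(1.2/0.34)
pH = 5.03 + (+0.548) = 5.58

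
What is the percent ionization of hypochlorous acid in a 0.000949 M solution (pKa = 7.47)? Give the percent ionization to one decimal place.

0.6%

HOCl ⇌ OCl- + H+; let x = [H+] at equilibrium.
Ka = 10^(−7.47) = 3.39 × 10^-8
x ≈ √(Ka·C₀) = √(3.39 × 10^-8 × 0.000949) = 5.67 × 10^-6 M
Fraction ionized = 5.67 × 10^-6 / 0.000949 = 0.0060 → 0.6%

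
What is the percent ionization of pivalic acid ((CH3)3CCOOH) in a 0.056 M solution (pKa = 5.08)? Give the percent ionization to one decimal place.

(CH3)3CCOOH ⇌ (CH3)3CCOO- + H+; let x = [H+] at equilibrium.
Ka = 10^(−5.08) = 8.32 × 10^-6
x ≈ √(Ka·C₀) = √(8.32 × 10^-6 × 0.056) = 6.83 × 10^-4 M
Fraction ionized = 6.83 × 10^-4 / 0.056 = 0.0122 → 1.2%

1.2%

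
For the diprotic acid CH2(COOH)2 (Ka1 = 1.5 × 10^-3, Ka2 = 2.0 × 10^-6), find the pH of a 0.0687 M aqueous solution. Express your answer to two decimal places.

Ka1 ≫ Ka2, so treat the first dissociation as the only significant source of H+.
Ka1 = x²/(0.0687 − x) = 1.5 × 10^-3
Solving the quadratic: x = (−Ka1 + √(Ka1² + 4·Ka1·C₀))/2 = 9.43 × 10^-3 M
pH = −log(9.43 × 10^-3) = 2.03

pH = 2.03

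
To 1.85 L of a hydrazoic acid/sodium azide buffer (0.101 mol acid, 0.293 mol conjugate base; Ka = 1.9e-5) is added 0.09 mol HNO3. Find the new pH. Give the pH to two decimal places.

After neutralization: n(HN3) = 0.191 mol, n(N3-) = 0.203 mol.
pKa = −log(1.9 × 10^-5) = 4.721
pH = pKa + log([A⁻]/[HA]) = 4.721 + log(0.203/0.191) = 4.721 +0.026

pH = 4.75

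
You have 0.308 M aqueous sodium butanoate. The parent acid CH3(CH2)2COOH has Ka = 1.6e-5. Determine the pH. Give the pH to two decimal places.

CH3(CH2)2COO- is the conjugate base of the weak acid CH3(CH2)2COOH.
Kb = Kw/Ka = 1.0×10^-14 / 1.6 × 10^-5 = 6.25 × 10^-10
From the ICE table, Kb = [OH-]²/(0.308 − [OH-]) = 6.25 × 10^-10.
Neglecting [OH-] in the denominator: [OH-] = √(6.25 × 10^-10 × 0.308) = 1.39 × 10^-5 M
([OH-]/C₀ = 0.0045% < 5%, so the approximation holds.)
pOH = −log(1.39 × 10^-5) = 4.86; pH = 14.00 − 4.86 = 9.14

pH = 9.14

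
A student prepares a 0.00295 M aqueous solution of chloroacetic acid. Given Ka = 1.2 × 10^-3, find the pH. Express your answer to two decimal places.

pH = 2.86

ClCH2COOH ⇌ ClCH2COO- + H+
From the ICE table, Ka = [H+]²/(0.00295 − [H+]) = 1.2 × 10^-3.
The 5% rule fails; solving [H+]² + Ka·[H+] − Ka·C₀ = 0 exactly:
[H+] = (−Ka + √(Ka² + 4·Ka·C₀))/2 = 1.37 × 10^-3 M
pH = −log[H+] = −log(1.37 × 10^-3) = 2.86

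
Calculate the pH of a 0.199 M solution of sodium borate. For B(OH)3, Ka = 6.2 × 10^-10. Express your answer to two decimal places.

pH = 11.25

B(OH)4- is the conjugate base of the weak acid B(OH)3.
Kb = Kw/Ka = 1.0×10^-14 / 6.2 × 10^-10 = 1.61 × 10^-5
From the ICE table, Kb = [OH-]²/(0.199 − [OH-]) = 1.61 × 10^-5.
Since Kb ≪ C₀, [OH-] ≈ √(Kb·C₀) = 1.79 × 10^-3 M.
pOH = 2.75, so pH = 14.00 − pOH = 11.25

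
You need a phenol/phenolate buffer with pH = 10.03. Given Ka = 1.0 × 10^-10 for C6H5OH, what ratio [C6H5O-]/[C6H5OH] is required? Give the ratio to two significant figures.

pKa = -log(1.0 × 10^-10) = 10.000
pH = pKa + log(r) ⇒ log(r) = 10.03 − 10.000 = +0.030
r = [C6H5O-]/[C6H5OH] = 10^(+0.030) = 1.07

ratio = 1.1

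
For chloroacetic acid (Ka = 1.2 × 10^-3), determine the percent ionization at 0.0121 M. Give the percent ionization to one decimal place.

26.9%

ClCH2COOH ⇌ ClCH2COO- + H+; let x = [H+] at equilibrium.
Solve x² + 0.0012x − 1.45e-05 = 0 → x = 3.26 × 10^-3 M
% ionization = x/C₀ × 100% = 3.26 × 10^-3/0.0121 × 100% = 26.9%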